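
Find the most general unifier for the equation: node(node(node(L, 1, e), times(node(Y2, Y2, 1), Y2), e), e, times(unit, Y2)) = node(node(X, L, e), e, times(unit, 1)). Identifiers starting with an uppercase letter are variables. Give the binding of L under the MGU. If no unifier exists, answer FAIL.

times(node(1, 1, 1), 1)

Decompose node/3: node(node(L, 1, e), times(node(Y2, Y2, 1), Y2), e) = node(X, L, e),  e = e,  times(unit, Y2) = times(unit, 1).
Decompose node/3: node(L, 1, e) = X,  times(node(Y2, Y2, 1), Y2) = L,  e = e.
Bind X := node(L, 1, e); no other remaining equation mentions X.
Bind L := times(node(Y2, Y2, 1), Y2); no other remaining equation mentions L. Substituting into the earlier binding gives X := node(times(node(Y2, Y2, 1), Y2), 1, e).
Delete trivial equation e = e.
Delete trivial equation e = e.
Decompose times/2: unit = unit,  Y2 = 1.
Delete trivial equation unit = unit.
Bind Y2 := 1. Substituting into the earlier bindings gives X := node(times(node(1, 1, 1), 1), 1, e), L := times(node(1, 1, 1), 1).
MGU = { X ↦ node(times(node(1, 1, 1), 1), 1, e), L ↦ times(node(1, 1, 1), 1), Y2 ↦ 1 }, so L ↦ times(node(1, 1, 1), 1).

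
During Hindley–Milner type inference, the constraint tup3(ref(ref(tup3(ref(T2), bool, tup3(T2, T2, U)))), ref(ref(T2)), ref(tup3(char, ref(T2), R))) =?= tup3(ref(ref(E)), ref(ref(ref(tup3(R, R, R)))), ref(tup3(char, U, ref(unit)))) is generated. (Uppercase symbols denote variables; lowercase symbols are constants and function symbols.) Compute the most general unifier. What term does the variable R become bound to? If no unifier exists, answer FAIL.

Decompose tup3/3: ref(ref(tup3(ref(T2), bool, tup3(T2, T2, U)))) =?= ref(ref(E)),  ref(ref(T2)) =?= ref(ref(ref(tup3(R, R, R)))),  ref(tup3(char, ref(T2), R)) =?= ref(tup3(char, U, ref(unit))).
Decompose ref/1: ref(tup3(ref(T2), bool, tup3(T2, T2, U))) =?= ref(E).
Decompose ref/1: tup3(ref(T2), bool, tup3(T2, T2, U)) =?= E.
Bind E := tup3(ref(T2), bool, tup3(T2, T2, U)); no other remaining equation mentions E.
Decompose ref/1: ref(T2) =?= ref(ref(tup3(R, R, R))).
Decompose ref/1: T2 =?= ref(tup3(R, R, R)).
Bind T2 := ref(tup3(R, R, R)); substituting into the remaining equation gives: ref(tup3(char, ref(ref(tup3(R, R, R))), R)) =?= ref(tup3(char, U, ref(unit))). Substituting into the earlier binding gives E := tup3(ref(ref(tup3(R, R, R))), bool, tup3(ref(tup3(R, R, R)), ref(tup3(R, R, R)), U)).
Decompose ref/1: tup3(char, ref(ref(tup3(R, R, R))), R) =?= tup3(char, U, ref(unit)).
Decompose tup3/3: char =?= char,  ref(ref(tup3(R, R, R))) =?= U,  R =?= ref(unit).
Delete trivial equation char =?= char.
Bind U := ref(ref(tup3(R, R, R))); no other remaining equation mentions U. Substituting into the earlier binding gives E := tup3(ref(ref(tup3(R, R, R))), bool, tup3(ref(tup3(R, R, R)), ref(tup3(R, R, R)), ref(ref(tup3(R, R, R))))).
Bind R := ref(unit). Substituting into the earlier bindings gives E := tup3(ref(ref(tup3(ref(unit), ref(unit), ref(unit)))), bool, tup3(ref(tup3(ref(unit), ref(unit), ref(unit))), ref(tup3(ref(unit), ref(unit), ref(unit))), ref(ref(tup3(ref(unit), ref(unit), ref(unit)))))), T2 := ref(tup3(ref(unit), ref(unit), ref(unit))), U := ref(ref(tup3(ref(unit), ref(unit), ref(unit)))).
MGU = { E ↦ tup3(ref(ref(tup3(ref(unit), ref(unit), ref(unit)))), bool, tup3(ref(tup3(ref(unit), ref(unit), ref(unit))), ref(tup3(ref(unit), ref(unit), ref(unit))), ref(ref(tup3(ref(unit), ref(unit), ref(unit)))))), T2 ↦ ref(tup3(ref(unit), ref(unit), ref(unit))), U ↦ ref(ref(tup3(ref(unit), ref(unit), ref(unit)))), R ↦ ref(unit) }, so R ↦ ref(unit).

ref(unit)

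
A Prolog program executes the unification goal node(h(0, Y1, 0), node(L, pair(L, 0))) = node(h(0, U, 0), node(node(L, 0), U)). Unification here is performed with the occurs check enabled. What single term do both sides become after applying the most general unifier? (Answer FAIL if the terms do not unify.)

Decompose node/2: h(0, Y1, 0) = h(0, U, 0),  node(L, pair(L, 0)) = node(node(L, 0), U).
Decompose h/3: 0 = 0,  Y1 = U,  0 = 0.
Delete trivial equation 0 = 0.
Bind Y1 := U; no other remaining equation mentions Y1.
Delete trivial equation 0 = 0.
Decompose node/2: L = node(L, 0),  pair(L, 0) = U.
Occurs check fails: L occurs in node(L, 0); the equation L = node(L, 0) has no finite solution.

FAIL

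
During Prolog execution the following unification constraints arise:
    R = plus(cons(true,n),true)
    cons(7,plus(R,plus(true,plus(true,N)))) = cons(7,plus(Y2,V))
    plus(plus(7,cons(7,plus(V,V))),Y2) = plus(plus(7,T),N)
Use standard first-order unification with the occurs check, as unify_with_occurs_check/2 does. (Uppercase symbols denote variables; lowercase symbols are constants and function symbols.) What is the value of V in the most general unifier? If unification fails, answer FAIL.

plus(true,plus(true,plus(cons(true,n),true)))

Bind R := plus(cons(true,n),true); substituting into the one remaining equation that mentions R gives: cons(7,plus(plus(cons(true,n),true),plus(true,plus(true,N)))) = cons(7,plus(Y2,V)).
Decompose cons/2: 7 = 7,  plus(plus(cons(true,n),true),plus(true,plus(true,N))) = plus(Y2,V).
Delete trivial equation 7 = 7.
Decompose plus/2: plus(cons(true,n),true) = Y2,  plus(true,plus(true,N)) = V.
Bind Y2 := plus(cons(true,n),true); substituting into the one remaining equation that mentions Y2 gives: plus(plus(7,cons(7,plus(V,V))),plus(cons(true,n),true)) = plus(plus(7,T),N).
Bind V := plus(true,plus(true,N)); substituting into the remaining equation gives: plus(plus(7,cons(7,plus(plus(true,plus(true,N)),plus(true,plus(true,N))))),plus(cons(true,n),true)) = plus(plus(7,T),N).
Decompose plus/2: plus(7,cons(7,plus(plus(true,plus(true,N)),plus(true,plus(true,N))))) = plus(7,T),  plus(cons(true,n),true) = N.
Decompose plus/2: 7 = 7,  cons(7,plus(plus(true,plus(true,N)),plus(true,plus(true,N)))) = T.
Delete trivial equation 7 = 7.
Bind T := cons(7,plus(plus(true,plus(true,N)),plus(true,plus(true,N)))); no other remaining equation mentions T.
Bind N := plus(cons(true,n),true). Substituting into the earlier bindings gives V := plus(true,plus(true,plus(cons(true,n),true))), T := cons(7,plus(plus(true,plus(true,plus(cons(true,n),true))),plus(true,plus(true,plus(cons(true,n),true))))).
MGU = { R = plus(cons(true,n),true), Y2 = plus(cons(true,n),true), V = plus(true,plus(true,plus(cons(true,n),true))), T = cons(7,plus(plus(true,plus(true,plus(cons(true,n),true))),plus(true,plus(true,plus(cons(true,n),true))))), N = plus(cons(true,n),true) }, so V = plus(true,plus(true,plus(cons(true,n),true))).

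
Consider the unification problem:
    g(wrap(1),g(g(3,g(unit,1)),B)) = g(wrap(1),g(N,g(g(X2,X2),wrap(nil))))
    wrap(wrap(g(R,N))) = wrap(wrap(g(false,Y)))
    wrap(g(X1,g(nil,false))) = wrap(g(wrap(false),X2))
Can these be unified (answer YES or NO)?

Decompose g/2: wrap(1) = wrap(1),  g(g(3,g(unit,1)),B) = g(N,g(g(X2,X2),wrap(nil))).
Delete trivial equation wrap(1) = wrap(1).
Decompose g/2: g(3,g(unit,1)) = N,  B = g(g(X2,X2),wrap(nil)).
Bind N := g(3,g(unit,1)); substituting into the one remaining equation that mentions N gives: wrap(wrap(g(R,g(3,g(unit,1))))) = wrap(wrap(g(false,Y))).
Bind B := g(g(X2,X2),wrap(nil)); no other remaining equation mentions B.
Decompose wrap/1: wrap(g(R,g(3,g(unit,1)))) = wrap(g(false,Y)).
Decompose wrap/1: g(R,g(3,g(unit,1))) = g(false,Y).
Decompose g/2: R = false,  g(3,g(unit,1)) = Y.
Bind R := false; no other remaining equation mentions R.
Bind Y := g(3,g(unit,1)); no other remaining equation mentions Y.
Decompose wrap/1: g(X1,g(nil,false)) = g(wrap(false),X2).
Decompose g/2: X1 = wrap(false),  g(nil,false) = X2.
Bind X1 := wrap(false); no other remaining equation mentions X1.
Bind X2 := g(nil,false). Substituting into the earlier binding gives B := g(g(g(nil,false),g(nil,false)),wrap(nil)).
No equations remain and no clash or occurs-check failure arose, so a unifier exists.

YES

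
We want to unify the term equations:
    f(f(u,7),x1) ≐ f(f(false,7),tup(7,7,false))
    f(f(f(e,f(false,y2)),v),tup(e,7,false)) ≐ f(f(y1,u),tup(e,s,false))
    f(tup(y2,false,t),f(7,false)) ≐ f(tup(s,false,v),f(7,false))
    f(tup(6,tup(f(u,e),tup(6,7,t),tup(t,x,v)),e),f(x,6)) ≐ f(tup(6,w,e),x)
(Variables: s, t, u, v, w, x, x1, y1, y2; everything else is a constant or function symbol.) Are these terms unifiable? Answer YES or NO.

NO

Decompose f/2: f(u,7) ≐ f(false,7),  x1 ≐ tup(7,7,false).
Decompose f/2: u ≐ false,  7 ≐ 7.
Bind u := false; substituting into the 2 remaining equations that mention u gives: f(f(f(e,f(false,y2)),v),tup(e,7,false)) ≐ f(f(y1,false),tup(e,s,false)),  f(tup(6,tup(f(false,e),tup(6,7,t),tup(t,x,v)),e),f(x,6)) ≐ f(tup(6,w,e),x).
Delete trivial equation 7 ≐ 7.
Bind x1 := tup(7,7,false); no other remaining equation mentions x1.
Decompose f/2: f(f(e,f(false,y2)),v) ≐ f(y1,false),  tup(e,7,false) ≐ tup(e,s,false).
Decompose f/2: f(e,f(false,y2)) ≐ y1,  v ≐ false.
Bind y1 := f(e,f(false,y2)); no other remaining equation mentions y1.
Bind v := false; substituting into the 2 remaining equations that mention v gives: f(tup(y2,false,t),f(7,false)) ≐ f(tup(s,false,false),f(7,false)),  f(tup(6,tup(f(false,e),tup(6,7,t),tup(t,x,false)),e),f(x,6)) ≐ f(tup(6,w,e),x).
Decompose tup/3: e ≐ e,  7 ≐ s,  false ≐ false.
Delete trivial equation e ≐ e.
Bind s := 7; substituting into the one remaining equation that mentions s gives: f(tup(y2,false,t),f(7,false)) ≐ f(tup(7,false,false),f(7,false)).
Delete trivial equation false ≐ false.
Decompose f/2: tup(y2,false,t) ≐ tup(7,false,false),  f(7,false) ≐ f(7,false).
Decompose tup/3: y2 ≐ 7,  false ≐ false,  t ≐ false.
Bind y2 := 7; no other remaining equation mentions y2. Substituting into the earlier binding gives y1 := f(e,f(false,7)).
Delete trivial equation false ≐ false.
Bind t := false; substituting into the one remaining equation that mentions t gives: f(tup(6,tup(f(false,e),tup(6,7,false),tup(false,x,false)),e),f(x,6)) ≐ f(tup(6,w,e),x).
Delete trivial equation f(7,false) ≐ f(7,false).
Decompose f/2: tup(6,tup(f(false,e),tup(6,7,false),tup(false,x,false)),e) ≐ tup(6,w,e),  f(x,6) ≐ x.
Decompose tup/3: 6 ≐ 6,  tup(f(false,e),tup(6,7,false),tup(false,x,false)) ≐ w,  e ≐ e.
Delete trivial equation 6 ≐ 6.
Bind w := tup(f(false,e),tup(6,7,false),tup(false,x,false)); no other remaining equation mentions w.
Delete trivial equation e ≐ e.
Occurs check fails: x occurs in f(x,6); the equation x ≐ f(x,6) has no finite solution.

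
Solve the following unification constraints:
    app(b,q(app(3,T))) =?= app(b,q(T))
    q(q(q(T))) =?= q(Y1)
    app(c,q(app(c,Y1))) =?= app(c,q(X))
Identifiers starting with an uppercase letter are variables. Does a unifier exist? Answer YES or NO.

Decompose app/2: b =?= b,  q(app(3,T)) =?= q(T).
Delete trivial equation b =?= b.
Decompose q/1: app(3,T) =?= T.
Occurs check fails: T occurs in app(3,T); the equation T =?= app(3,T) has no finite solution.

NO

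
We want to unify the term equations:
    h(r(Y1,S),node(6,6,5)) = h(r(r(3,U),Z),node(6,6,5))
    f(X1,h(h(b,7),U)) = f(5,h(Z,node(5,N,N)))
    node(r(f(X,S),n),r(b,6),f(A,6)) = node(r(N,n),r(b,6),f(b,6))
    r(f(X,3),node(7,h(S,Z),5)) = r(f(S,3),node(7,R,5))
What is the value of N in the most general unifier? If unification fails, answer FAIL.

f(h(b,7),h(b,7))

Decompose h/2: r(Y1,S) = r(r(3,U),Z),  node(6,6,5) = node(6,6,5).
Decompose r/2: Y1 = r(3,U),  S = Z.
Bind Y1 := r(3,U); no other remaining equation mentions Y1.
Bind S := Z; substituting into the 2 remaining equations that mention S gives: node(r(f(X,Z),n),r(b,6),f(A,6)) = node(r(N,n),r(b,6),f(b,6)),  r(f(X,3),node(7,h(Z,Z),5)) = r(f(Z,3),node(7,R,5)).
Delete trivial equation node(6,6,5) = node(6,6,5).
Decompose f/2: X1 = 5,  h(h(b,7),U) = h(Z,node(5,N,N)).
Bind X1 := 5; no other remaining equation mentions X1.
Decompose h/2: h(b,7) = Z,  U = node(5,N,N).
Bind Z := h(b,7); substituting into the 2 remaining equations that mention Z gives: node(r(f(X,h(b,7)),n),r(b,6),f(A,6)) = node(r(N,n),r(b,6),f(b,6)),  r(f(X,3),node(7,h(h(b,7),h(b,7)),5)) = r(f(h(b,7),3),node(7,R,5)). Substituting into the earlier binding gives S := h(b,7).
Bind U := node(5,N,N); no other remaining equation mentions U. Substituting into the earlier binding gives Y1 := r(3,node(5,N,N)).
Decompose node/3: r(f(X,h(b,7)),n) = r(N,n),  r(b,6) = r(b,6),  f(A,6) = f(b,6).
Decompose r/2: f(X,h(b,7)) = N,  n = n.
Bind N := f(X,h(b,7)); no other remaining equation mentions N. Substituting into the earlier bindings gives Y1 := r(3,node(5,f(X,h(b,7)),f(X,h(b,7)))), U := node(5,f(X,h(b,7)),f(X,h(b,7))).
Delete trivial equation n = n.
Delete trivial equation r(b,6) = r(b,6).
Decompose f/2: A = b,  6 = 6.
Bind A := b; no other remaining equation mentions A.
Delete trivial equation 6 = 6.
Decompose r/2: f(X,3) = f(h(b,7),3),  node(7,h(h(b,7),h(b,7)),5) = node(7,R,5).
Decompose f/2: X = h(b,7),  3 = 3.
Bind X := h(b,7); no other remaining equation mentions X. Substituting into the earlier bindings gives Y1 := r(3,node(5,f(h(b,7),h(b,7)),f(h(b,7),h(b,7)))), U := node(5,f(h(b,7),h(b,7)),f(h(b,7),h(b,7))), N := f(h(b,7),h(b,7)).
Delete trivial equation 3 = 3.
Decompose node/3: 7 = 7,  h(h(b,7),h(b,7)) = R,  5 = 5.
Delete trivial equation 7 = 7.
Bind R := h(h(b,7),h(b,7)); no other remaining equation mentions R.
Delete trivial equation 5 = 5.
MGU = { Y1 := r(3,node(5,f(h(b,7),h(b,7)),f(h(b,7),h(b,7)))), S := h(b,7), X1 := 5, Z := h(b,7), U := node(5,f(h(b,7),h(b,7)),f(h(b,7),h(b,7))), N := f(h(b,7),h(b,7)), A := b, X := h(b,7), R := h(h(b,7),h(b,7)) }, so N := f(h(b,7),h(b,7)).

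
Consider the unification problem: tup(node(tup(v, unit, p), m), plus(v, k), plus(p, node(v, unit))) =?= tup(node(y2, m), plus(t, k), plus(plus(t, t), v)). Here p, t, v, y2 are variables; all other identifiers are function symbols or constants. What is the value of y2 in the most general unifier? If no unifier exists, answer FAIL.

Decompose tup/3: node(tup(v, unit, p), m) =?= node(y2, m),  plus(v, k) =?= plus(t, k),  plus(p, node(v, unit)) =?= plus(plus(t, t), v).
Decompose node/2: tup(v, unit, p) =?= y2,  m =?= m.
Bind y2 := tup(v, unit, p); no other remaining equation mentions y2.
Delete trivial equation m =?= m.
Decompose plus/2: v =?= t,  k =?= k.
Bind v := t; substituting into the one remaining equation that mentions v gives: plus(p, node(t, unit)) =?= plus(plus(t, t), t). Substituting into the earlier binding gives y2 := tup(t, unit, p).
Delete trivial equation k =?= k.
Decompose plus/2: p =?= plus(t, t),  node(t, unit) =?= t.
Bind p := plus(t, t); no other remaining equation mentions p. Substituting into the earlier binding gives y2 := tup(t, unit, plus(t, t)).
Occurs check fails: t occurs in node(t, unit); the equation t =?= node(t, unit) has no finite solution.

FAIL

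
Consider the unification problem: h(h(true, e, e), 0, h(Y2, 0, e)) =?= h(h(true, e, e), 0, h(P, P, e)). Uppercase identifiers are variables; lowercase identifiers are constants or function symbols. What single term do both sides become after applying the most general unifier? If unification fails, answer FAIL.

Decompose h/3: h(true, e, e) =?= h(true, e, e),  0 =?= 0,  h(Y2, 0, e) =?= h(P, P, e).
Delete trivial equation h(true, e, e) =?= h(true, e, e).
Delete trivial equation 0 =?= 0.
Decompose h/3: Y2 =?= P,  0 =?= P,  e =?= e.
Bind Y2 := P; no other remaining equation mentions Y2.
Bind P := 0; no other remaining equation mentions P. Substituting into the earlier binding gives Y2 := 0.
Delete trivial equation e =?= e.
Applying the MGU to either side gives h(h(true, e, e), 0, h(0, 0, e)).

h(h(true, e, e), 0, h(0, 0, e))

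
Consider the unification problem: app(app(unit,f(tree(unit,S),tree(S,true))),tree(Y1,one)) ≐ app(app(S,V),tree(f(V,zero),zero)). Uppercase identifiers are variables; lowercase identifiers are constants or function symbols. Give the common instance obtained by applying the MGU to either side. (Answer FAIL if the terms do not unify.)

Decompose app/2: app(unit,f(tree(unit,S),tree(S,true))) ≐ app(S,V),  tree(Y1,one) ≐ tree(f(V,zero),zero).
Decompose app/2: unit ≐ S,  f(tree(unit,S),tree(S,true)) ≐ V.
Bind S := unit; substituting into the one remaining equation that mentions S gives: f(tree(unit,unit),tree(unit,true)) ≐ V.
Bind V := f(tree(unit,unit),tree(unit,true)); substituting into the remaining equation gives: tree(Y1,one) ≐ tree(f(f(tree(unit,unit),tree(unit,true)),zero),zero).
Decompose tree/2: Y1 ≐ f(f(tree(unit,unit),tree(unit,true)),zero),  one ≐ zero.
Bind Y1 := f(f(tree(unit,unit),tree(unit,true)),zero); no other remaining equation mentions Y1.
Clash: constants one and zero differ; no unifier exists.

FAIL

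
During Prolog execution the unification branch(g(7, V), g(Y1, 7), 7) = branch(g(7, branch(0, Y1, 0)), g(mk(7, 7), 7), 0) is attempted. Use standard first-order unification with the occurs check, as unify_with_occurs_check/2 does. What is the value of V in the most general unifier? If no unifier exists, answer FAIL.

Decompose branch/3: g(7, V) = g(7, branch(0, Y1, 0)),  g(Y1, 7) = g(mk(7, 7), 7),  7 = 0.
Decompose g/2: 7 = 7,  V = branch(0, Y1, 0).
Delete trivial equation 7 = 7.
Bind V := branch(0, Y1, 0); no other remaining equation mentions V.
Decompose g/2: Y1 = mk(7, 7),  7 = 7.
Bind Y1 := mk(7, 7); no other remaining equation mentions Y1. Substituting into the earlier binding gives V := branch(0, mk(7, 7), 0).
Delete trivial equation 7 = 7.
Clash: constants 7 and 0 differ; no unifier exists.

FAIL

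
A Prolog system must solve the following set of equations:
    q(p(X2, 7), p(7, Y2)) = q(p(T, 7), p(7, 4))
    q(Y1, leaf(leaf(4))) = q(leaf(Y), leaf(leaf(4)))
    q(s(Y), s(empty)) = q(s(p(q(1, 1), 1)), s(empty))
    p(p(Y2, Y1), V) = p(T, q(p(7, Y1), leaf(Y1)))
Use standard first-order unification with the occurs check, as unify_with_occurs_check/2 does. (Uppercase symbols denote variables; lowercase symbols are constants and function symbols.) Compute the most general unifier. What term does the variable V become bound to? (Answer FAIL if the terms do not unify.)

Decompose q/2: p(X2, 7) = p(T, 7),  p(7, Y2) = p(7, 4).
Decompose p/2: X2 = T,  7 = 7.
Bind X2 := T; no other remaining equation mentions X2.
Delete trivial equation 7 = 7.
Decompose p/2: 7 = 7,  Y2 = 4.
Delete trivial equation 7 = 7.
Bind Y2 := 4; substituting into the one remaining equation that mentions Y2 gives: p(p(4, Y1), V) = p(T, q(p(7, Y1), leaf(Y1))).
Decompose q/2: Y1 = leaf(Y),  leaf(leaf(4)) = leaf(leaf(4)).
Bind Y1 := leaf(Y); substituting into the one remaining equation that mentions Y1 gives: p(p(4, leaf(Y)), V) = p(T, q(p(7, leaf(Y)), leaf(leaf(Y)))).
Delete trivial equation leaf(leaf(4)) = leaf(leaf(4)).
Decompose q/2: s(Y) = s(p(q(1, 1), 1)),  s(empty) = s(empty).
Decompose s/1: Y = p(q(1, 1), 1).
Bind Y := p(q(1, 1), 1); substituting into the one remaining equation that mentions Y gives: p(p(4, leaf(p(q(1, 1), 1))), V) = p(T, q(p(7, leaf(p(q(1, 1), 1))), leaf(leaf(p(q(1, 1), 1))))). Substituting into the earlier binding gives Y1 := leaf(p(q(1, 1), 1)).
Delete trivial equation s(empty) = s(empty).
Decompose p/2: p(4, leaf(p(q(1, 1), 1))) = T,  V = q(p(7, leaf(p(q(1, 1), 1))), leaf(leaf(p(q(1, 1), 1)))).
Bind T := p(4, leaf(p(q(1, 1), 1))); no other remaining equation mentions T. Substituting into the earlier binding gives X2 := p(4, leaf(p(q(1, 1), 1))).
Bind V := q(p(7, leaf(p(q(1, 1), 1))), leaf(leaf(p(q(1, 1), 1)))).
MGU = { X2 -> p(4, leaf(p(q(1, 1), 1))), Y2 -> 4, Y1 -> leaf(p(q(1, 1), 1)), Y -> p(q(1, 1), 1), T -> p(4, leaf(p(q(1, 1), 1))), V -> q(p(7, leaf(p(q(1, 1), 1))), leaf(leaf(p(q(1, 1), 1)))) }, so V -> q(p(7, leaf(p(q(1, 1), 1))), leaf(leaf(p(q(1, 1), 1)))).

q(p(7, leaf(p(q(1, 1), 1))), leaf(leaf(p(q(1, 1), 1))))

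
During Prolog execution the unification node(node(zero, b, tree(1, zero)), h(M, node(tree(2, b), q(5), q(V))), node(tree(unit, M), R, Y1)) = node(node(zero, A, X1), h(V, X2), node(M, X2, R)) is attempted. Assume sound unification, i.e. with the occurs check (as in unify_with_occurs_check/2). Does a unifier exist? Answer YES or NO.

Decompose node/3: node(zero, b, tree(1, zero)) = node(zero, A, X1),  h(M, node(tree(2, b), q(5), q(V))) = h(V, X2),  node(tree(unit, M), R, Y1) = node(M, X2, R).
Decompose node/3: zero = zero,  b = A,  tree(1, zero) = X1.
Delete trivial equation zero = zero.
Bind A := b; no other remaining equation mentions A.
Bind X1 := tree(1, zero); no other remaining equation mentions X1.
Decompose h/2: M = V,  node(tree(2, b), q(5), q(V)) = X2.
Bind M := V; substituting into the one remaining equation that mentions M gives: node(tree(unit, V), R, Y1) = node(V, X2, R).
Bind X2 := node(tree(2, b), q(5), q(V)); substituting into the remaining equation gives: node(tree(unit, V), R, Y1) = node(V, node(tree(2, b), q(5), q(V)), R).
Decompose node/3: tree(unit, V) = V,  R = node(tree(2, b), q(5), q(V)),  Y1 = R.
Occurs check fails: V occurs in tree(unit, V); the equation V = tree(unit, V) has no finite solution.

NO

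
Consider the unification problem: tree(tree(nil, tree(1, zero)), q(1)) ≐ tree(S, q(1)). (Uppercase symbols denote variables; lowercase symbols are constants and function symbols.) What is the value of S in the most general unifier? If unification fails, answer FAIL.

Decompose tree/2: tree(nil, tree(1, zero)) ≐ S,  q(1) ≐ q(1).
Bind S := tree(nil, tree(1, zero)); no other remaining equation mentions S.
Delete trivial equation q(1) ≐ q(1).
MGU = { S ↦ tree(nil, tree(1, zero)) }, so S ↦ tree(nil, tree(1, zero)).

tree(nil, tree(1, zero))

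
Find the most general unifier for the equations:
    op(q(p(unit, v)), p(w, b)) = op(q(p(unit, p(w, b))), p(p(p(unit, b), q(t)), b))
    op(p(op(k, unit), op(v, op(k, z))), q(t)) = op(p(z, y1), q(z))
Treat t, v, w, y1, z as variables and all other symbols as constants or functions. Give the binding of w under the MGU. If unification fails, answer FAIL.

Decompose op/2: q(p(unit, v)) = q(p(unit, p(w, b))),  p(w, b) = p(p(p(unit, b), q(t)), b).
Decompose q/1: p(unit, v) = p(unit, p(w, b)).
Decompose p/2: unit = unit,  v = p(w, b).
Delete trivial equation unit = unit.
Bind v := p(w, b); substituting into the one remaining equation that mentions v gives: op(p(op(k, unit), op(p(w, b), op(k, z))), q(t)) = op(p(z, y1), q(z)).
Decompose p/2: w = p(p(unit, b), q(t)),  b = b.
Bind w := p(p(unit, b), q(t)); substituting into the one remaining equation that mentions w gives: op(p(op(k, unit), op(p(p(p(unit, b), q(t)), b), op(k, z))), q(t)) = op(p(z, y1), q(z)). Substituting into the earlier binding gives v := p(p(p(unit, b), q(t)), b).
Delete trivial equation b = b.
Decompose op/2: p(op(k, unit), op(p(p(p(unit, b), q(t)), b), op(k, z))) = p(z, y1),  q(t) = q(z).
Decompose p/2: op(k, unit) = z,  op(p(p(p(unit, b), q(t)), b), op(k, z)) = y1.
Bind z := op(k, unit); substituting into the remaining equations gives: op(p(p(p(unit, b), q(t)), b), op(k, op(k, unit))) = y1,  q(t) = q(op(k, unit)).
Bind y1 := op(p(p(p(unit, b), q(t)), b), op(k, op(k, unit))); no other remaining equation mentions y1.
Decompose q/1: t = op(k, unit).
Bind t := op(k, unit). Substituting into the earlier bindings gives v := p(p(p(unit, b), q(op(k, unit))), b), w := p(p(unit, b), q(op(k, unit))), y1 := op(p(p(p(unit, b), q(op(k, unit))), b), op(k, op(k, unit))).
MGU = { v ↦ p(p(p(unit, b), q(op(k, unit))), b), w ↦ p(p(unit, b), q(op(k, unit))), z ↦ op(k, unit), y1 ↦ op(p(p(p(unit, b), q(op(k, unit))), b), op(k, op(k, unit))), t ↦ op(k, unit) }, so w ↦ p(p(unit, b), q(op(k, unit))).

p(p(unit, b), q(op(k, unit)))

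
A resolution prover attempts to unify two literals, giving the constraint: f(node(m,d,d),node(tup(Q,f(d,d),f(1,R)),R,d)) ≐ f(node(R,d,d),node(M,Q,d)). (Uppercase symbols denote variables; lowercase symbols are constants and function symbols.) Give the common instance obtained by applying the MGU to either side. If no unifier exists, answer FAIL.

Decompose f/2: node(m,d,d) ≐ node(R,d,d),  node(tup(Q,f(d,d),f(1,R)),R,d) ≐ node(M,Q,d).
Decompose node/3: m ≐ R,  d ≐ d,  d ≐ d.
Bind R := m; substituting into the one remaining equation that mentions R gives: node(tup(Q,f(d,d),f(1,m)),m,d) ≐ node(M,Q,d).
Delete trivial equation d ≐ d.
Delete trivial equation d ≐ d.
Decompose node/3: tup(Q,f(d,d),f(1,m)) ≐ M,  m ≐ Q,  d ≐ d.
Bind M := tup(Q,f(d,d),f(1,m)); no other remaining equation mentions M.
Bind Q := m; no other remaining equation mentions Q. Substituting into the earlier binding gives M := tup(m,f(d,d),f(1,m)).
Delete trivial equation d ≐ d.
Applying the MGU to either side gives f(node(m,d,d),node(tup(m,f(d,d),f(1,m)),m,d)).

f(node(m,d,d),node(tup(m,f(d,d),f(1,m)),m,d))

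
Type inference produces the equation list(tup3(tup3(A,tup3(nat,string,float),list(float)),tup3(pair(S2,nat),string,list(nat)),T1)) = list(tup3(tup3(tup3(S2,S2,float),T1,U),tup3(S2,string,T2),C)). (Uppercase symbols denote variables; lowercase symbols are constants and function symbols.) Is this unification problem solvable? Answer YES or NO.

Decompose list/1: tup3(tup3(A,tup3(nat,string,float),list(float)),tup3(pair(S2,nat),string,list(nat)),T1) = tup3(tup3(tup3(S2,S2,float),T1,U),tup3(S2,string,T2),C).
Decompose tup3/3: tup3(A,tup3(nat,string,float),list(float)) = tup3(tup3(S2,S2,float),T1,U),  tup3(pair(S2,nat),string,list(nat)) = tup3(S2,string,T2),  T1 = C.
Decompose tup3/3: A = tup3(S2,S2,float),  tup3(nat,string,float) = T1,  list(float) = U.
Bind A := tup3(S2,S2,float); no other remaining equation mentions A.
Bind T1 := tup3(nat,string,float); substituting into the one remaining equation that mentions T1 gives: tup3(nat,string,float) = C.
Bind U := list(float); no other remaining equation mentions U.
Decompose tup3/3: pair(S2,nat) = S2,  string = string,  list(nat) = T2.
Occurs check fails: S2 occurs in pair(S2,nat); the equation S2 = pair(S2,nat) has no finite solution.

NO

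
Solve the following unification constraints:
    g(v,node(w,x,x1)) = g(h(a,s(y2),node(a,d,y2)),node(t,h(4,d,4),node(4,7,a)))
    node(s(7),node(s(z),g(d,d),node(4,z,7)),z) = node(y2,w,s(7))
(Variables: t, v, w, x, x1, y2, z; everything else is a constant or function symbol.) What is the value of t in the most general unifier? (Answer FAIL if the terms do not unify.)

Decompose g/2: v = h(a,s(y2),node(a,d,y2)),  node(w,x,x1) = node(t,h(4,d,4),node(4,7,a)).
Bind v := h(a,s(y2),node(a,d,y2)); no other remaining equation mentions v.
Decompose node/3: w = t,  x = h(4,d,4),  x1 = node(4,7,a).
Bind w := t; substituting into the one remaining equation that mentions w gives: node(s(7),node(s(z),g(d,d),node(4,z,7)),z) = node(y2,t,s(7)).
Bind x := h(4,d,4); no other remaining equation mentions x.
Bind x1 := node(4,7,a); no other remaining equation mentions x1.
Decompose node/3: s(7) = y2,  node(s(z),g(d,d),node(4,z,7)) = t,  z = s(7).
Bind y2 := s(7); no other remaining equation mentions y2. Substituting into the earlier binding gives v := h(a,s(s(7)),node(a,d,s(7))).
Bind t := node(s(z),g(d,d),node(4,z,7)); no other remaining equation mentions t. Substituting into the earlier binding gives w := node(s(z),g(d,d),node(4,z,7)).
Bind z := s(7). Substituting into the earlier bindings gives w := node(s(s(7)),g(d,d),node(4,s(7),7)), t := node(s(s(7)),g(d,d),node(4,s(7),7)).
MGU = { v -> h(a,s(s(7)),node(a,d,s(7))), w -> node(s(s(7)),g(d,d),node(4,s(7),7)), x -> h(4,d,4), x1 -> node(4,7,a), y2 -> s(7), t -> node(s(s(7)),g(d,d),node(4,s(7),7)), z -> s(7) }, so t -> node(s(s(7)),g(d,d),node(4,s(7),7)).

node(s(s(7)),g(d,d),node(4,s(7),7))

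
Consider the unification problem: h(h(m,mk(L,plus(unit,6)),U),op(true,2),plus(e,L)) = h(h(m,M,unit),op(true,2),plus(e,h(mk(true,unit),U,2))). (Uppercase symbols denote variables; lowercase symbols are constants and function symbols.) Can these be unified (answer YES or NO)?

Decompose h/3: h(m,mk(L,plus(unit,6)),U) = h(m,M,unit),  op(true,2) = op(true,2),  plus(e,L) = plus(e,h(mk(true,unit),U,2)).
Decompose h/3: m = m,  mk(L,plus(unit,6)) = M,  U = unit.
Delete trivial equation m = m.
Bind M := mk(L,plus(unit,6)); no other remaining equation mentions M.
Bind U := unit; substituting into the one remaining equation that mentions U gives: plus(e,L) = plus(e,h(mk(true,unit),unit,2)).
Delete trivial equation op(true,2) = op(true,2).
Decompose plus/2: e = e,  L = h(mk(true,unit),unit,2).
Delete trivial equation e = e.
Bind L := h(mk(true,unit),unit,2). Substituting into the earlier binding gives M := mk(h(mk(true,unit),unit,2),plus(unit,6)).
No equations remain and no clash or occurs-check failure arose, so a unifier exists.

YES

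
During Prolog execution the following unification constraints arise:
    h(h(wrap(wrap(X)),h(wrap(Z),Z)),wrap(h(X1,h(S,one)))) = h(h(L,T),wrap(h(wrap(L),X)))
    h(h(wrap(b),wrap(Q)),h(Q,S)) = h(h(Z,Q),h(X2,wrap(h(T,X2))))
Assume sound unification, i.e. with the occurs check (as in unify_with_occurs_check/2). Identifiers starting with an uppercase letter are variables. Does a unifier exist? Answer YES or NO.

NO

Decompose h/2: h(wrap(wrap(X)),h(wrap(Z),Z)) = h(L,T),  wrap(h(X1,h(S,one))) = wrap(h(wrap(L),X)).
Decompose h/2: wrap(wrap(X)) = L,  h(wrap(Z),Z) = T.
Bind L := wrap(wrap(X)); substituting into the one remaining equation that mentions L gives: wrap(h(X1,h(S,one))) = wrap(h(wrap(wrap(wrap(X))),X)).
Bind T := h(wrap(Z),Z); substituting into the one remaining equation that mentions T gives: h(h(wrap(b),wrap(Q)),h(Q,S)) = h(h(Z,Q),h(X2,wrap(h(h(wrap(Z),Z),X2)))).
Decompose wrap/1: h(X1,h(S,one)) = h(wrap(wrap(wrap(X))),X).
Decompose h/2: X1 = wrap(wrap(wrap(X))),  h(S,one) = X.
Bind X1 := wrap(wrap(wrap(X))); no other remaining equation mentions X1.
Bind X := h(S,one); no other remaining equation mentions X. Substituting into the earlier bindings gives L := wrap(wrap(h(S,one))), X1 := wrap(wrap(wrap(h(S,one)))).
Decompose h/2: h(wrap(b),wrap(Q)) = h(Z,Q),  h(Q,S) = h(X2,wrap(h(h(wrap(Z),Z),X2))).
Decompose h/2: wrap(b) = Z,  wrap(Q) = Q.
Bind Z := wrap(b); substituting into the one remaining equation that mentions Z gives: h(Q,S) = h(X2,wrap(h(h(wrap(wrap(b)),wrap(b)),X2))). Substituting into the earlier binding gives T := h(wrap(wrap(b)),wrap(b)).
Occurs check fails: Q occurs in wrap(Q); the equation Q = wrap(Q) has no finite solution.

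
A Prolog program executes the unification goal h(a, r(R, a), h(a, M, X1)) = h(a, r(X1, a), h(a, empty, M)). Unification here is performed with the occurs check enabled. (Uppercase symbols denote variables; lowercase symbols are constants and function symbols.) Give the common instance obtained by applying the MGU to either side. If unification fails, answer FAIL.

Decompose h/3: a = a,  r(R, a) = r(X1, a),  h(a, M, X1) = h(a, empty, M).
Delete trivial equation a = a.
Decompose r/2: R = X1,  a = a.
Bind R := X1; no other remaining equation mentions R.
Delete trivial equation a = a.
Decompose h/3: a = a,  M = empty,  X1 = M.
Delete trivial equation a = a.
Bind M := empty; substituting into the remaining equation gives: X1 = empty.
Bind X1 := empty. Substituting into the earlier binding gives R := empty.
Applying the MGU to either side gives h(a, r(empty, a), h(a, empty, empty)).

h(a, r(empty, a), h(a, empty, empty))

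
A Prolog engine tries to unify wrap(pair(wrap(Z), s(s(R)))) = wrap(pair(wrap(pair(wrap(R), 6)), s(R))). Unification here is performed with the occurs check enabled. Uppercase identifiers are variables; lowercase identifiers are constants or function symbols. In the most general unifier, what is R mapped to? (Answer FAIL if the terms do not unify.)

FAIL

Decompose wrap/1: pair(wrap(Z), s(s(R))) = pair(wrap(pair(wrap(R), 6)), s(R)).
Decompose pair/2: wrap(Z) = wrap(pair(wrap(R), 6)),  s(s(R)) = s(R).
Decompose wrap/1: Z = pair(wrap(R), 6).
Bind Z := pair(wrap(R), 6); no other remaining equation mentions Z.
Decompose s/1: s(R) = R.
Occurs check fails: R occurs in s(R); the equation R = s(R) has no finite solution.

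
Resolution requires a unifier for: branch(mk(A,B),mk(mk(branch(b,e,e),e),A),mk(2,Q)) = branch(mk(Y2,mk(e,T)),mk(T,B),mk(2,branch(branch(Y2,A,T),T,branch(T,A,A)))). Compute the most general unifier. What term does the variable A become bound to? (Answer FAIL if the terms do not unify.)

mk(e,mk(branch(b,e,e),e))

Decompose branch/3: mk(A,B) = mk(Y2,mk(e,T)),  mk(mk(branch(b,e,e),e),A) = mk(T,B),  mk(2,Q) = mk(2,branch(branch(Y2,A,T),T,branch(T,A,A))).
Decompose mk/2: A = Y2,  B = mk(e,T).
Bind A := Y2; substituting into the 2 remaining equations that mention A gives: mk(mk(branch(b,e,e),e),Y2) = mk(T,B),  mk(2,Q) = mk(2,branch(branch(Y2,Y2,T),T,branch(T,Y2,Y2))).
Bind B := mk(e,T); substituting into the one remaining equation that mentions B gives: mk(mk(branch(b,e,e),e),Y2) = mk(T,mk(e,T)).
Decompose mk/2: mk(branch(b,e,e),e) = T,  Y2 = mk(e,T).
Bind T := mk(branch(b,e,e),e); substituting into the remaining equations gives: Y2 = mk(e,mk(branch(b,e,e),e)),  mk(2,Q) = mk(2,branch(branch(Y2,Y2,mk(branch(b,e,e),e)),mk(branch(b,e,e),e),branch(mk(branch(b,e,e),e),Y2,Y2))). Substituting into the earlier binding gives B := mk(e,mk(branch(b,e,e),e)).
Bind Y2 := mk(e,mk(branch(b,e,e),e)); substituting into the remaining equation gives: mk(2,Q) = mk(2,branch(branch(mk(e,mk(branch(b,e,e),e)),mk(e,mk(branch(b,e,e),e)),mk(branch(b,e,e),e)),mk(branch(b,e,e),e),branch(mk(branch(b,e,e),e),mk(e,mk(branch(b,e,e),e)),mk(e,mk(branch(b,e,e),e))))). Substituting into the earlier binding gives A := mk(e,mk(branch(b,e,e),e)).
Decompose mk/2: 2 = 2,  Q = branch(branch(mk(e,mk(branch(b,e,e),e)),mk(e,mk(branch(b,e,e),e)),mk(branch(b,e,e),e)),mk(branch(b,e,e),e),branch(mk(branch(b,e,e),e),mk(e,mk(branch(b,e,e),e)),mk(e,mk(branch(b,e,e),e)))).
Delete trivial equation 2 = 2.
Bind Q := branch(branch(mk(e,mk(branch(b,e,e),e)),mk(e,mk(branch(b,e,e),e)),mk(branch(b,e,e),e)),mk(branch(b,e,e),e),branch(mk(branch(b,e,e),e),mk(e,mk(branch(b,e,e),e)),mk(e,mk(branch(b,e,e),e)))).
MGU = { A ↦ mk(e,mk(branch(b,e,e),e)), B ↦ mk(e,mk(branch(b,e,e),e)), T ↦ mk(branch(b,e,e),e), Y2 ↦ mk(e,mk(branch(b,e,e),e)), Q ↦ branch(branch(mk(e,mk(branch(b,e,e),e)),mk(e,mk(branch(b,e,e),e)),mk(branch(b,e,e),e)),mk(branch(b,e,e),e),branch(mk(branch(b,e,e),e),mk(e,mk(branch(b,e,e),e)),mk(e,mk(branch(b,e,e),e)))) }, so A ↦ mk(e,mk(branch(b,e,e),e)).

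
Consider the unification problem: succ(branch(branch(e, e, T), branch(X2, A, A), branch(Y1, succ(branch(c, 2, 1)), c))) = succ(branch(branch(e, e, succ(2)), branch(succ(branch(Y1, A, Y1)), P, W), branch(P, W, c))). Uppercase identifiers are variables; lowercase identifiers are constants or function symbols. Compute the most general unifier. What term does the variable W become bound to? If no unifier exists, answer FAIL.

Decompose succ/1: branch(branch(e, e, T), branch(X2, A, A), branch(Y1, succ(branch(c, 2, 1)), c)) = branch(branch(e, e, succ(2)), branch(succ(branch(Y1, A, Y1)), P, W), branch(P, W, c)).
Decompose branch/3: branch(e, e, T) = branch(e, e, succ(2)),  branch(X2, A, A) = branch(succ(branch(Y1, A, Y1)), P, W),  branch(Y1, succ(branch(c, 2, 1)), c) = branch(P, W, c).
Decompose branch/3: e = e,  e = e,  T = succ(2).
Delete trivial equation e = e.
Delete trivial equation e = e.
Bind T := succ(2); no other remaining equation mentions T.
Decompose branch/3: X2 = succ(branch(Y1, A, Y1)),  A = P,  A = W.
Bind X2 := succ(branch(Y1, A, Y1)); no other remaining equation mentions X2.
Bind A := P; substituting into the one remaining equation that mentions A gives: P = W. Substituting into the earlier binding gives X2 := succ(branch(Y1, P, Y1)).
Bind P := W; substituting into the remaining equation gives: branch(Y1, succ(branch(c, 2, 1)), c) = branch(W, W, c). Substituting into the earlier bindings gives X2 := succ(branch(Y1, W, Y1)), A := W.
Decompose branch/3: Y1 = W,  succ(branch(c, 2, 1)) = W,  c = c.
Bind Y1 := W; no other remaining equation mentions Y1. Substituting into the earlier binding gives X2 := succ(branch(W, W, W)).
Bind W := succ(branch(c, 2, 1)); no other remaining equation mentions W. Substituting into the earlier bindings gives X2 := succ(branch(succ(branch(c, 2, 1)), succ(branch(c, 2, 1)), succ(branch(c, 2, 1)))), A := succ(branch(c, 2, 1)), P := succ(branch(c, 2, 1)), Y1 := succ(branch(c, 2, 1)).
Delete trivial equation c = c.
MGU = { T -> succ(2), X2 -> succ(branch(succ(branch(c, 2, 1)), succ(branch(c, 2, 1)), succ(branch(c, 2, 1)))), A -> succ(branch(c, 2, 1)), P -> succ(branch(c, 2, 1)), Y1 -> succ(branch(c, 2, 1)), W -> succ(branch(c, 2, 1)) }, so W -> succ(branch(c, 2, 1)).

succ(branch(c, 2, 1))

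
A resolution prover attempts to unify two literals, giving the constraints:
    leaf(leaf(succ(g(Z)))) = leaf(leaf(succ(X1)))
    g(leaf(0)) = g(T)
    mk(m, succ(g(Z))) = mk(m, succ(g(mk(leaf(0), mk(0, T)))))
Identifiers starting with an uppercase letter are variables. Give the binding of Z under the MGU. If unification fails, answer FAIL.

Decompose leaf/1: leaf(succ(g(Z))) = leaf(succ(X1)).
Decompose leaf/1: succ(g(Z)) = succ(X1).
Decompose succ/1: g(Z) = X1.
Bind X1 := g(Z); no other remaining equation mentions X1.
Decompose g/1: leaf(0) = T.
Bind T := leaf(0); substituting into the remaining equation gives: mk(m, succ(g(Z))) = mk(m, succ(g(mk(leaf(0), mk(0, leaf(0)))))).
Decompose mk/2: m = m,  succ(g(Z)) = succ(g(mk(leaf(0), mk(0, leaf(0))))).
Delete trivial equation m = m.
Decompose succ/1: g(Z) = g(mk(leaf(0), mk(0, leaf(0)))).
Decompose g/1: Z = mk(leaf(0), mk(0, leaf(0))).
Bind Z := mk(leaf(0), mk(0, leaf(0))). Substituting into the earlier binding gives X1 := g(mk(leaf(0), mk(0, leaf(0)))).
MGU = { X1 -> g(mk(leaf(0), mk(0, leaf(0)))), T -> leaf(0), Z -> mk(leaf(0), mk(0, leaf(0))) }, so Z -> mk(leaf(0), mk(0, leaf(0))).

mk(leaf(0), mk(0, leaf(0)))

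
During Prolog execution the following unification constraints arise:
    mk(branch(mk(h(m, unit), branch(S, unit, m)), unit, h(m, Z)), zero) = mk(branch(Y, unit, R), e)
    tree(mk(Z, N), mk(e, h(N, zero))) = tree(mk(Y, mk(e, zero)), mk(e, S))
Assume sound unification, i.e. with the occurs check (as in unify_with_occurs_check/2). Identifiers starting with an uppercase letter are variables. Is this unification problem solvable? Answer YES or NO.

NO

Decompose mk/2: branch(mk(h(m, unit), branch(S, unit, m)), unit, h(m, Z)) = branch(Y, unit, R),  zero = e.
Decompose branch/3: mk(h(m, unit), branch(S, unit, m)) = Y,  unit = unit,  h(m, Z) = R.
Bind Y := mk(h(m, unit), branch(S, unit, m)); substituting into the one remaining equation that mentions Y gives: tree(mk(Z, N), mk(e, h(N, zero))) = tree(mk(mk(h(m, unit), branch(S, unit, m)), mk(e, zero)), mk(e, S)).
Delete trivial equation unit = unit.
Bind R := h(m, Z); no other remaining equation mentions R.
Clash: constants zero and e differ; no unifier exists.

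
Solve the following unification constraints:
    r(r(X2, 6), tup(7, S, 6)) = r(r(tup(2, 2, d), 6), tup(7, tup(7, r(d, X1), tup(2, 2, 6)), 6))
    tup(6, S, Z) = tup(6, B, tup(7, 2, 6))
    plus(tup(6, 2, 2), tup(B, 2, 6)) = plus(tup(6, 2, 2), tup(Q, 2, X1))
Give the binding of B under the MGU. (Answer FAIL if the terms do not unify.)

tup(7, r(d, 6), tup(2, 2, 6))

Decompose r/2: r(X2, 6) = r(tup(2, 2, d), 6),  tup(7, S, 6) = tup(7, tup(7, r(d, X1), tup(2, 2, 6)), 6).
Decompose r/2: X2 = tup(2, 2, d),  6 = 6.
Bind X2 := tup(2, 2, d); no other remaining equation mentions X2.
Delete trivial equation 6 = 6.
Decompose tup/3: 7 = 7,  S = tup(7, r(d, X1), tup(2, 2, 6)),  6 = 6.
Delete trivial equation 7 = 7.
Bind S := tup(7, r(d, X1), tup(2, 2, 6)); substituting into the one remaining equation that mentions S gives: tup(6, tup(7, r(d, X1), tup(2, 2, 6)), Z) = tup(6, B, tup(7, 2, 6)).
Delete trivial equation 6 = 6.
Decompose tup/3: 6 = 6,  tup(7, r(d, X1), tup(2, 2, 6)) = B,  Z = tup(7, 2, 6).
Delete trivial equation 6 = 6.
Bind B := tup(7, r(d, X1), tup(2, 2, 6)); substituting into the one remaining equation that mentions B gives: plus(tup(6, 2, 2), tup(tup(7, r(d, X1), tup(2, 2, 6)), 2, 6)) = plus(tup(6, 2, 2), tup(Q, 2, X1)).
Bind Z := tup(7, 2, 6); no other remaining equation mentions Z.
Decompose plus/2: tup(6, 2, 2) = tup(6, 2, 2),  tup(tup(7, r(d, X1), tup(2, 2, 6)), 2, 6) = tup(Q, 2, X1).
Delete trivial equation tup(6, 2, 2) = tup(6, 2, 2).
Decompose tup/3: tup(7, r(d, X1), tup(2, 2, 6)) = Q,  2 = 2,  6 = X1.
Bind Q := tup(7, r(d, X1), tup(2, 2, 6)); no other remaining equation mentions Q.
Delete trivial equation 2 = 2.
Bind X1 := 6. Substituting into the earlier bindings gives S := tup(7, r(d, 6), tup(2, 2, 6)), B := tup(7, r(d, 6), tup(2, 2, 6)), Q := tup(7, r(d, 6), tup(2, 2, 6)).
MGU = { X2 := tup(2, 2, d), S := tup(7, r(d, 6), tup(2, 2, 6)), B := tup(7, r(d, 6), tup(2, 2, 6)), Z := tup(7, 2, 6), Q := tup(7, r(d, 6), tup(2, 2, 6)), X1 := 6 }, so B := tup(7, r(d, 6), tup(2, 2, 6)).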